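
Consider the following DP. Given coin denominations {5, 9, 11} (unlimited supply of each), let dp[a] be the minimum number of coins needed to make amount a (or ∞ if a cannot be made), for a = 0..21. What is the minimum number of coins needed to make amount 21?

 a  0  1  2  3  4  5  6  7  8  9 10 11 12 13 14 15 16 17 18 19 20 21
dp  0  -  -  -  -  1  -  -  -  1  2  1  -  -  2  3  2  -  2  3  2  3
(- denotes ∞ / unreachable)

3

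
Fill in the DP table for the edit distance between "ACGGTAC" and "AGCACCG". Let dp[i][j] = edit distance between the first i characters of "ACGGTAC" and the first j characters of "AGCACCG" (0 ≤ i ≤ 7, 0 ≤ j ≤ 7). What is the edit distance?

   ''  A  G  C  A  C  C  G
''  0  1  2  3  4  5  6  7
 A  1  0  1  2  3  4  5  6
 C  2  1  1  1  2  3  4  5
 G  3  2  1  2  2  3  4  4
 G  4  3  2  2  3  3  4  4
 T  5  4  3  3  3  4  4  5
 A  6  5  4  4  3  4  5  5
 C  7  6  5  4  4  3  4  5

5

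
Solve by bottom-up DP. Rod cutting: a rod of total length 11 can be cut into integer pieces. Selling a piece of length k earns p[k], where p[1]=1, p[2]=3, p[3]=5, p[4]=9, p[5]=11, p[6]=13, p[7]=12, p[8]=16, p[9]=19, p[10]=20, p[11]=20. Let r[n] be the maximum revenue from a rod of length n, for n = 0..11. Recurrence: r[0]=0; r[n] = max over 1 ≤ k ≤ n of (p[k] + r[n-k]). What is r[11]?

24

   n    0    1    2    3    4    5    6    7    8    9   10   11
r[n]    0    1    3    5    9   11   13   14   18   20   22   24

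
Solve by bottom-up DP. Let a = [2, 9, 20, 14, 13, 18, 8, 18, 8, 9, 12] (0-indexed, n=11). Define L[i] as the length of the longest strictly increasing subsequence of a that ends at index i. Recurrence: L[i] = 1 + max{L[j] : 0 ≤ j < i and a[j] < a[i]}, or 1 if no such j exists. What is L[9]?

   i    0    1    2    3    4    5    6    7    8    9   10
a[i]    2    9   20   14   13   18    8   18    8    9   12
L[i]    1    2    3    3    3    4    2    4    2    3    4

3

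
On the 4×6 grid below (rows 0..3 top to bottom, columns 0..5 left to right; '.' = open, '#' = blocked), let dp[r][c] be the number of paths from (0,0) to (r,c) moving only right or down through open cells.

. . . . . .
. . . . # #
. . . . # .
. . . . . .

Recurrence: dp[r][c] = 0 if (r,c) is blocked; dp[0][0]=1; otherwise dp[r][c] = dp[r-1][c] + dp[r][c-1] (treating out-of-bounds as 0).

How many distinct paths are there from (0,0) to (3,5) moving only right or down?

r\c   0   1   2   3   4   5
  0   1   1   1   1   1   1
  1   1   2   3   4   0   0
  2   1   3   6  10   0   0
  3   1   4  10  20  20  20

20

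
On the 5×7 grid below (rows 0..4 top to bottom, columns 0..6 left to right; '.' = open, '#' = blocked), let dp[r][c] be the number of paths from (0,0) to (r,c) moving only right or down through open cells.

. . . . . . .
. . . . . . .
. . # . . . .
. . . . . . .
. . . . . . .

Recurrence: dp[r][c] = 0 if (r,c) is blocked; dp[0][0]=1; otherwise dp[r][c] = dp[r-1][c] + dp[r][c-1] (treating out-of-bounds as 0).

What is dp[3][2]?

r\c   0   1   2   3   4   5   6
  0   1   1   1   1   1   1   1
  1   1   2   3   4   5   6   7
  2   1   3   0   4   9  15  22
  3   1   4   4   8  17  32  54
  4   1   5   9  17  34  66 120

4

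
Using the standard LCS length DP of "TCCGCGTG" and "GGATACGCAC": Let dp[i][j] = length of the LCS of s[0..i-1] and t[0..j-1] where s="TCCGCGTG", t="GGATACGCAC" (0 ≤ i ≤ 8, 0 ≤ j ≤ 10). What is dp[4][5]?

1

   ''  G  G  A  T  A  C  G  C  A  C
''  0  0  0  0  0  0  0  0  0  0  0
 T  0  0  0  0  1  1  1  1  1  1  1
 C  0  0  0  0  1  1  2  2  2  2  2
 C  0  0  0  0  1  1  2  2  3  3  3
 G  0  1  1  1  1  1  2  3  3  3  3
 C  0  1  1  1  1  1  2  3  4  4  4
 G  0  1  2  2  2  2  2  3  4  4  4
 T  0  1  2  2  3  3  3  3  4  4  4
 G  0  1  2  2  3  3  3  4  4  4  4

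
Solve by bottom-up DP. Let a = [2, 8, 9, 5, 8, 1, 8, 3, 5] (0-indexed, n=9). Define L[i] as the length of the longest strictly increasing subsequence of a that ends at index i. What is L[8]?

3

   i    0    1    2    3    4    5    6    7    8
a[i]    2    8    9    5    8    1    8    3    5
L[i]    1    2    3    2    3    1    3    2    3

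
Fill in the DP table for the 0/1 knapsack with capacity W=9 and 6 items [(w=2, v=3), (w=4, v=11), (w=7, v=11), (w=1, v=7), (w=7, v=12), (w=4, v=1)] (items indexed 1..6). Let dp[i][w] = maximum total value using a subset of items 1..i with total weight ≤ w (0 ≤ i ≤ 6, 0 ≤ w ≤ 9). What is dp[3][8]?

i\w   0   1   2   3   4   5   6   7   8   9
  0   0   0   0   0   0   0   0   0   0   0
  1   0   0   3   3   3   3   3   3   3   3
  2   0   0   3   3  11  11  14  14  14  14
  3   0   0   3   3  11  11  14  14  14  14
  4   0   7   7  10  11  18  18  21  21  21
  5   0   7   7  10  11  18  18  21  21  21
  6   0   7   7  10  11  18  18  21  21  21

14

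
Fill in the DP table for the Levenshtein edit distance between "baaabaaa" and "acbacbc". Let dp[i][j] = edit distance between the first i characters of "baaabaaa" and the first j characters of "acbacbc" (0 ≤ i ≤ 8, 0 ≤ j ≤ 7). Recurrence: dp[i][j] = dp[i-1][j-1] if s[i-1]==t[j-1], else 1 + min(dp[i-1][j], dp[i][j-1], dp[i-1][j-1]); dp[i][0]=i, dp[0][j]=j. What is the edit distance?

   ''  a  c  b  a  c  b  c
''  0  1  2  3  4  5  6  7
 b  1  1  2  2  3  4  5  6
 a  2  1  2  3  2  3  4  5
 a  3  2  2  3  3  3  4  5
 a  4  3  3  3  3  4  4  5
 b  5  4  4  3  4  4  4  5
 a  6  5  5  4  3  4  5  5
 a  7  6  6  5  4  4  5  6
 a  8  7  7  6  5  5  5  6

6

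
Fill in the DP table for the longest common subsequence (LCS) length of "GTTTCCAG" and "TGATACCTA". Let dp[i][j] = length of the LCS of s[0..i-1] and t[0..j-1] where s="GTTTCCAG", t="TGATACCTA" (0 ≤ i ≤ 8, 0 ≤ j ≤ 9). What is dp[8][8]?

   ''  T  G  A  T  A  C  C  T  A
''  0  0  0  0  0  0  0  0  0  0
 G  0  0  1  1  1  1  1  1  1  1
 T  0  1  1  1  2  2  2  2  2  2
 T  0  1  1  1  2  2  2  2  3  3
 T  0  1  1  1  2  2  2  2  3  3
 C  0  1  1  1  2  2  3  3  3  3
 C  0  1  1  1  2  2  3  4  4  4
 A  0  1  1  2  2  3  3  4  4  5
 G  0  1  2  2  2  3  3  4  4  5

4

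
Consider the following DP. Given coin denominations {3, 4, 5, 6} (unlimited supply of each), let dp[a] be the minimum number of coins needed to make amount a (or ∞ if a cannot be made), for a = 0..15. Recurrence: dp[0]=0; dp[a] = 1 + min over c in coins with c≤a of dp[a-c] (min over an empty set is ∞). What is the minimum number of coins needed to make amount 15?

3

 a  0  1  2  3  4  5  6  7  8  9 10 11 12 13 14 15
dp  0  -  -  1  1  1  1  2  2  2  2  2  2  3  3  3
(- denotes ∞ / unreachable)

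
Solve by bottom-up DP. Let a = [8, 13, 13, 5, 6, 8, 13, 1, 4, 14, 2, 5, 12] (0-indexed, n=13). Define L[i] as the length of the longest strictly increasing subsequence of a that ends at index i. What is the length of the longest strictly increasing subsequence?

5

   i    0    1    2    3    4    5    6    7    8    9   10   11   12
a[i]    8   13   13    5    6    8   13    1    4   14    2    5   12
L[i]    1    2    2    1    2    3    4    1    2    5    2    3    4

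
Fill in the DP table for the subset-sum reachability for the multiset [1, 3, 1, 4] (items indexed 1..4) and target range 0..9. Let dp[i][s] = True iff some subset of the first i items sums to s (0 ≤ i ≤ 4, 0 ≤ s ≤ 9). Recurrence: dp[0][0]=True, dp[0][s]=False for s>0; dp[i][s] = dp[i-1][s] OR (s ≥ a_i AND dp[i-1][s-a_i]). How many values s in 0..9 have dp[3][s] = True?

i\s   0   1   2   3   4   5   6   7   8   9
  0   T   F   F   F   F   F   F   F   F   F
  1   T   T   F   F   F   F   F   F   F   F
  2   T   T   F   T   T   F   F   F   F   F
  3   T   T   T   T   T   T   F   F   F   F
  4   T   T   T   T   T   T   T   T   T   T

6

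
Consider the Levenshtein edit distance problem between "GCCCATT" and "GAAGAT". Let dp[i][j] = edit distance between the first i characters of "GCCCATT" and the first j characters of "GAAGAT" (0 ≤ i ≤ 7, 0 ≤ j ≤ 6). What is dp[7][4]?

   ''  G  A  A  G  A  T
''  0  1  2  3  4  5  6
 G  1  0  1  2  3  4  5
 C  2  1  1  2  3  4  5
 C  3  2  2  2  3  4  5
 C  4  3  3  3  3  4  5
 A  5  4  3  3  4  3  4
 T  6  5  4  4  4  4  3
 T  7  6  5  5  5  5  4

5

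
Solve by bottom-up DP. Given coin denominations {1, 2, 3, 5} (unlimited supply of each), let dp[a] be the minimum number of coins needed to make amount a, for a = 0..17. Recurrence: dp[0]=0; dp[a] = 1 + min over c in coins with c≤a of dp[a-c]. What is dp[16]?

4

 a  0  1  2  3  4  5  6  7  8  9 10 11 12 13 14 15 16 17
dp  0  1  1  1  2  1  2  2  2  3  2  3  3  3  4  3  4  4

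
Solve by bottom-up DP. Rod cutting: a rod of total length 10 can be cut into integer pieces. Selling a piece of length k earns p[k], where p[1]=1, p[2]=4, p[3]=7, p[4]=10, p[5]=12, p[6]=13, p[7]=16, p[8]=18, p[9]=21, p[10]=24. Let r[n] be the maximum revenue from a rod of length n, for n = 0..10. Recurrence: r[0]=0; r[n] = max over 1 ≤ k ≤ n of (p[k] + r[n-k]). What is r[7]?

17

   n    0    1    2    3    4    5    6    7    8    9   10
r[n]    0    1    4    7   10   12   14   17   20   22   24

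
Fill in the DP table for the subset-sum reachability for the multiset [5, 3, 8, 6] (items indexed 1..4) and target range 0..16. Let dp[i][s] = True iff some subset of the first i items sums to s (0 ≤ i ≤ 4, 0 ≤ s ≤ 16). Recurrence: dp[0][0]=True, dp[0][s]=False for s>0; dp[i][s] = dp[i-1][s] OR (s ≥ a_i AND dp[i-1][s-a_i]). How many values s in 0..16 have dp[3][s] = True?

i\s   0   1   2   3   4   5   6   7   8   9  10  11  12  13  14  15  16
  0   T   F   F   F   F   F   F   F   F   F   F   F   F   F   F   F   F
  1   T   F   F   F   F   T   F   F   F   F   F   F   F   F   F   F   F
  2   T   F   F   T   F   T   F   F   T   F   F   F   F   F   F   F   F
  3   T   F   F   T   F   T   F   F   T   F   F   T   F   T   F   F   T
  4   T   F   F   T   F   T   T   F   T   T   F   T   F   T   T   F   T

7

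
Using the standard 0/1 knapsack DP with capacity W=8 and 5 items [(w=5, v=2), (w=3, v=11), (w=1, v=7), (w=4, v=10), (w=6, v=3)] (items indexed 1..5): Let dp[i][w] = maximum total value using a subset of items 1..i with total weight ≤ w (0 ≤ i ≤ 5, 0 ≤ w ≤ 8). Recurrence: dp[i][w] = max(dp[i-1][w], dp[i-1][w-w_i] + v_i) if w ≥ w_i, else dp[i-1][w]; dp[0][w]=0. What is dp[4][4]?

i\w   0   1   2   3   4   5   6   7   8
  0   0   0   0   0   0   0   0   0   0
  1   0   0   0   0   0   2   2   2   2
  2   0   0   0  11  11  11  11  11  13
  3   0   7   7  11  18  18  18  18  18
  4   0   7   7  11  18  18  18  21  28
  5   0   7   7  11  18  18  18  21  28

18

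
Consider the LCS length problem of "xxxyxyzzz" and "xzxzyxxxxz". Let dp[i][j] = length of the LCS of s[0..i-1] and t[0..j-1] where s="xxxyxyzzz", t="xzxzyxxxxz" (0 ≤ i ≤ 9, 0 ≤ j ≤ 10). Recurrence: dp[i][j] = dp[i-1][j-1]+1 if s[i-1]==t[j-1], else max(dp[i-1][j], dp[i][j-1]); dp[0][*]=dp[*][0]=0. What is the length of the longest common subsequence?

5

   ''  x  z  x  z  y  x  x  x  x  z
''  0  0  0  0  0  0  0  0  0  0  0
 x  0  1  1  1  1  1  1  1  1  1  1
 x  0  1  1  2  2  2  2  2  2  2  2
 x  0  1  1  2  2  2  3  3  3  3  3
 y  0  1  1  2  2  3  3  3  3  3  3
 x  0  1  1  2  2  3  4  4  4  4  4
 y  0  1  1  2  2  3  4  4  4  4  4
 z  0  1  2  2  3  3  4  4  4  4  5
 z  0  1  2  2  3  3  4  4  4  4  5
 z  0  1  2  2  3  3  4  4  4  4  5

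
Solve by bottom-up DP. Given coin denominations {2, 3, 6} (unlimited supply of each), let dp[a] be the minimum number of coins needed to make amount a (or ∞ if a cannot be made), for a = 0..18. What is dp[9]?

2

 a  0  1  2  3  4  5  6  7  8  9 10 11 12 13 14 15 16 17 18
dp  0  -  1  1  2  2  1  3  2  2  3  3  2  4  3  3  4  4  3
(- denotes ∞ / unreachable)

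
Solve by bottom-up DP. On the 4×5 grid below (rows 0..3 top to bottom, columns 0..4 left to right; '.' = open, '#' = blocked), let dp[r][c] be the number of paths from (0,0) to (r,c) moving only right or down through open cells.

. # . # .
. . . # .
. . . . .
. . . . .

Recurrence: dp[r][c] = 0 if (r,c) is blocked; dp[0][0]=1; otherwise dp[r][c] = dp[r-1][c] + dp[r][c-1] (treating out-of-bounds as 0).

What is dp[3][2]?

6

r\c   0   1   2   3   4
  0   1   0   0   0   0
  1   1   1   1   0   0
  2   1   2   3   3   3
  3   1   3   6   9  12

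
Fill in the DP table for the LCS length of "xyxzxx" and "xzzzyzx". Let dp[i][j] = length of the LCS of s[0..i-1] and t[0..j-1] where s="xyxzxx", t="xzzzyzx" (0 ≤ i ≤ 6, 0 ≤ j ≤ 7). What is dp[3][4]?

1

   ''  x  z  z  z  y  z  x
''  0  0  0  0  0  0  0  0
 x  0  1  1  1  1  1  1  1
 y  0  1  1  1  1  2  2  2
 x  0  1  1  1  1  2  2  3
 z  0  1  2  2  2  2  3  3
 x  0  1  2  2  2  2  3  4
 x  0  1  2  2  2  2  3  4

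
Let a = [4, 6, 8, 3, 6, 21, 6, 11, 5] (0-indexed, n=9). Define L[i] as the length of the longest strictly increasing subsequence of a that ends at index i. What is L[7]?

4

   i    0    1    2    3    4    5    6    7    8
a[i]    4    6    8    3    6   21    6   11    5
L[i]    1    2    3    1    2    4    2    4    2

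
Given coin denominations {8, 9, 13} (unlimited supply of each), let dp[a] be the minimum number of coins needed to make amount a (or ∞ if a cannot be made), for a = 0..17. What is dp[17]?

 a  0  1  2  3  4  5  6  7  8  9 10 11 12 13 14 15 16 17
dp  0  -  -  -  -  -  -  -  1  1  -  -  -  1  -  -  2  2
(- denotes ∞ / unreachable)

2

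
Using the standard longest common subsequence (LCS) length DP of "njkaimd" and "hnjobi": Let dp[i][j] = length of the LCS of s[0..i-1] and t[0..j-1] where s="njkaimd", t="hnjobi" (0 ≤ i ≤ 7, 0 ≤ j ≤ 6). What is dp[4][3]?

   ''  h  n  j  o  b  i
''  0  0  0  0  0  0  0
 n  0  0  1  1  1  1  1
 j  0  0  1  2  2  2  2
 k  0  0  1  2  2  2  2
 a  0  0  1  2  2  2  2
 i  0  0  1  2  2  2  3
 m  0  0  1  2  2  2  3
 d  0  0  1  2  2  2  3

2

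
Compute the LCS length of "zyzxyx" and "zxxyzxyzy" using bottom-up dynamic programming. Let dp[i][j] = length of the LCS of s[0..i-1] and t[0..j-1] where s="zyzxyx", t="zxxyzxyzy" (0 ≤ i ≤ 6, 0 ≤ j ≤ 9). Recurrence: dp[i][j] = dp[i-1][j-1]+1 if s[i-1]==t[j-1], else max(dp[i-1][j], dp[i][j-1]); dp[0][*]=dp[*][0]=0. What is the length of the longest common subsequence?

5

   ''  z  x  x  y  z  x  y  z  y
''  0  0  0  0  0  0  0  0  0  0
 z  0  1  1  1  1  1  1  1  1  1
 y  0  1  1  1  2  2  2  2  2  2
 z  0  1  1  1  2  3  3  3  3  3
 x  0  1  2  2  2  3  4  4  4  4
 y  0  1  2  2  3  3  4  5  5  5
 x  0  1  2  3  3  3  4  5  5  5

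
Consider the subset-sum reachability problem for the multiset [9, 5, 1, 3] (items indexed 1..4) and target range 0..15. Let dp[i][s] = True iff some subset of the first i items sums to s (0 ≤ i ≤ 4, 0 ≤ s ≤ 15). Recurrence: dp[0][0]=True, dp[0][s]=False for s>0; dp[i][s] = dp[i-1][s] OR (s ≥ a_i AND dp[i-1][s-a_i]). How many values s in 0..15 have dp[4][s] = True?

i\s   0   1   2   3   4   5   6   7   8   9  10  11  12  13  14  15
  0   T   F   F   F   F   F   F   F   F   F   F   F   F   F   F   F
  1   T   F   F   F   F   F   F   F   F   T   F   F   F   F   F   F
  2   T   F   F   F   F   T   F   F   F   T   F   F   F   F   T   F
  3   T   T   F   F   F   T   T   F   F   T   T   F   F   F   T   T
  4   T   T   F   T   T   T   T   F   T   T   T   F   T   T   T   T

13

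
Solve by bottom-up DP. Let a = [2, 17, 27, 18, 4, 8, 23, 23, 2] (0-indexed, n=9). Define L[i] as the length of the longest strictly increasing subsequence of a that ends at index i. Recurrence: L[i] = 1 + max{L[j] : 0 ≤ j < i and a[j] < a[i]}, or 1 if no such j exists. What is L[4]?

   i    0    1    2    3    4    5    6    7    8
a[i]    2   17   27   18    4    8   23   23    2
L[i]    1    2    3    3    2    3    4    4    1

2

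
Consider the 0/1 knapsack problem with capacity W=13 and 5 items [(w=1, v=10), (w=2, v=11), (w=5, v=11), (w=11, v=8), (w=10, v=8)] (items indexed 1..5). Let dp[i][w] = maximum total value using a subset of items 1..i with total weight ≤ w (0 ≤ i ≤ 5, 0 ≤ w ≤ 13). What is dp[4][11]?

32

i\w   0   1   2   3   4   5   6   7   8   9  10  11  12  13
  0   0   0   0   0   0   0   0   0   0   0   0   0   0   0
  1   0  10  10  10  10  10  10  10  10  10  10  10  10  10
  2   0  10  11  21  21  21  21  21  21  21  21  21  21  21
  3   0  10  11  21  21  21  21  22  32  32  32  32  32  32
  4   0  10  11  21  21  21  21  22  32  32  32  32  32  32
  5   0  10  11  21  21  21  21  22  32  32  32  32  32  32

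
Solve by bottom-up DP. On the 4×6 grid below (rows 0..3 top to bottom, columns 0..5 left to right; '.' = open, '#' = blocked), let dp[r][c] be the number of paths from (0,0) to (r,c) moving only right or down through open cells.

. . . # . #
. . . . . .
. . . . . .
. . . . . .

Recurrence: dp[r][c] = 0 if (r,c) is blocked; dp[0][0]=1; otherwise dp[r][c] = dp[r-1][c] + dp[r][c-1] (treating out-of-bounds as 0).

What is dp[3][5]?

46

r\c   0   1   2   3   4   5
  0   1   1   1   0   0   0
  1   1   2   3   3   3   3
  2   1   3   6   9  12  15
  3   1   4  10  19  31  46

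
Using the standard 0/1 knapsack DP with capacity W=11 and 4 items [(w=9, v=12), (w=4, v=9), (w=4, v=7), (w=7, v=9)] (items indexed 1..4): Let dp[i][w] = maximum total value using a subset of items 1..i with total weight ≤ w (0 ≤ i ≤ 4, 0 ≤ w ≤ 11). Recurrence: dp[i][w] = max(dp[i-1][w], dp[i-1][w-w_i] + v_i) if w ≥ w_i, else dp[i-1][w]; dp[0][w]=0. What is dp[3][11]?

16

i\w   0   1   2   3   4   5   6   7   8   9  10  11
  0   0   0   0   0   0   0   0   0   0   0   0   0
  1   0   0   0   0   0   0   0   0   0  12  12  12
  2   0   0   0   0   9   9   9   9   9  12  12  12
  3   0   0   0   0   9   9   9   9  16  16  16  16
  4   0   0   0   0   9   9   9   9  16  16  16  18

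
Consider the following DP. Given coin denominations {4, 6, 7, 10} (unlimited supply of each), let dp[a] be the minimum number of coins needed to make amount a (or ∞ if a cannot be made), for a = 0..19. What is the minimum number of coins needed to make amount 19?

 a  0  1  2  3  4  5  6  7  8  9 10 11 12 13 14 15 16 17 18 19
dp  0  -  -  -  1  -  1  1  2  -  1  2  2  2  2  3  2  2  3  3
(- denotes ∞ / unreachable)

3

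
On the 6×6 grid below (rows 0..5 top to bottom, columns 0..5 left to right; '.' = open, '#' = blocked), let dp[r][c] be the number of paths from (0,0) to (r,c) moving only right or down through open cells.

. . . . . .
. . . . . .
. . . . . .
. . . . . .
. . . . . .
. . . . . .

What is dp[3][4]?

35

r\c   0   1   2   3   4   5
  0   1   1   1   1   1   1
  1   1   2   3   4   5   6
  2   1   3   6  10  15  21
  3   1   4  10  20  35  56
  4   1   5  15  35  70 126
  5   1   6  21  56 126 252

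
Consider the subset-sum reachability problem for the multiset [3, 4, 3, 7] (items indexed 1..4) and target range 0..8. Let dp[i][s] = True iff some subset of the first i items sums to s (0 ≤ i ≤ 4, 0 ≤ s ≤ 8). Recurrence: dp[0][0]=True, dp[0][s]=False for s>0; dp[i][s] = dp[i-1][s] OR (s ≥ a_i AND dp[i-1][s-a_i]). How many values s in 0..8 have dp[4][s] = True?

5

i\s   0   1   2   3   4   5   6   7   8
  0   T   F   F   F   F   F   F   F   F
  1   T   F   F   T   F   F   F   F   F
  2   T   F   F   T   T   F   F   T   F
  3   T   F   F   T   T   F   T   T   F
  4   T   F   F   T   T   F   T   T   F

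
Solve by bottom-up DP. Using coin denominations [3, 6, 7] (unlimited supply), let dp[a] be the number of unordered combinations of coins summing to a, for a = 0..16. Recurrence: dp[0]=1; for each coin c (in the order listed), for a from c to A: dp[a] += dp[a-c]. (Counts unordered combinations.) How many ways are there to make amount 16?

after  coin     0     1     2     3     4     5     6     7     8     9    10    11    12    13    14    15    16
          3     1     0     0     1     0     0     1     0     0     1     0     0     1     0     0     1     0
          6     1     0     0     1     0     0     2     0     0     2     0     0     3     0     0     3     0
          7     1     0     0     1     0     0     2     1     0     2     1     0     3     2     1     3     2

2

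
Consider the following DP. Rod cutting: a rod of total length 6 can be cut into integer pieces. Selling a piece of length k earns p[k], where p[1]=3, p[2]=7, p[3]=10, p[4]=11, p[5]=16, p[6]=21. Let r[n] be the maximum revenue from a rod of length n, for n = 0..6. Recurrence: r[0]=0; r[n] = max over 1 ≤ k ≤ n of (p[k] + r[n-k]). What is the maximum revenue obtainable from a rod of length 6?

21

   n    0    1    2    3    4    5    6
r[n]    0    3    7   10   14   17   21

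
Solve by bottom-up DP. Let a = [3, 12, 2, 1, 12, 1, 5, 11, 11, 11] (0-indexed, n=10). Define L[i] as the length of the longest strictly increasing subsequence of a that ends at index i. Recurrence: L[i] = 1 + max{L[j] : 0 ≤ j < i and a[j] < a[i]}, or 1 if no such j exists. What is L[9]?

3

   i    0    1    2    3    4    5    6    7    8    9
a[i]    3   12    2    1   12    1    5   11   11   11
L[i]    1    2    1    1    2    1    2    3    3    3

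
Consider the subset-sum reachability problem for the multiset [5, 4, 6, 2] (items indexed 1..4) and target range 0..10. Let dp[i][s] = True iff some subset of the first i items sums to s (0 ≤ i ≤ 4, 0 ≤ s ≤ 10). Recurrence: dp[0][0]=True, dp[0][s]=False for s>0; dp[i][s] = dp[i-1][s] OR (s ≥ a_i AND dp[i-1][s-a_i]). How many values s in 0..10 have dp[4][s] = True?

i\s   0   1   2   3   4   5   6   7   8   9  10
  0   T   F   F   F   F   F   F   F   F   F   F
  1   T   F   F   F   F   T   F   F   F   F   F
  2   T   F   F   F   T   T   F   F   F   T   F
  3   T   F   F   F   T   T   T   F   F   T   T
  4   T   F   T   F   T   T   T   T   T   T   T

9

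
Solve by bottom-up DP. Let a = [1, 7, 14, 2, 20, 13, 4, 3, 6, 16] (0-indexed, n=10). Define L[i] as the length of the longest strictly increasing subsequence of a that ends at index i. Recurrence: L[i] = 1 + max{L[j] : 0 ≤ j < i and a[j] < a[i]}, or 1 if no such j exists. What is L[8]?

4

   i    0    1    2    3    4    5    6    7    8    9
a[i]    1    7   14    2   20   13    4    3    6   16
L[i]    1    2    3    2    4    3    3    3    4    5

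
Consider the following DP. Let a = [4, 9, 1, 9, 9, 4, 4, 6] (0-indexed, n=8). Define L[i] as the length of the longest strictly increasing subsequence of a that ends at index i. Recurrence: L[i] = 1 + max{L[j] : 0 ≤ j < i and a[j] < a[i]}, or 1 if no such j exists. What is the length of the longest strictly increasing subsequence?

3

   i    0    1    2    3    4    5    6    7
a[i]    4    9    1    9    9    4    4    6
L[i]    1    2    1    2    2    2    2    3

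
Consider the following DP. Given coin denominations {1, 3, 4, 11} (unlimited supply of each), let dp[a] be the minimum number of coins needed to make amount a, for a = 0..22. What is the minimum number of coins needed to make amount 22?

2

 a  0  1  2  3  4  5  6  7  8  9 10 11 12 13 14 15 16 17 18 19 20 21 22
dp  0  1  2  1  1  2  2  2  2  3  3  1  2  3  2  2  3  3  3  3  4  4  2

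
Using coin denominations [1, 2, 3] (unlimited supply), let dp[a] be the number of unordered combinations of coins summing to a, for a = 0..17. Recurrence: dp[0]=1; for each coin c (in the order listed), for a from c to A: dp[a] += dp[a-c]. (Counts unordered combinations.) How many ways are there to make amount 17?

after  coin     0     1     2     3     4     5     6     7     8     9    10    11    12    13    14    15    16    17
          1     1     1     1     1     1     1     1     1     1     1     1     1     1     1     1     1     1     1
          2     1     1     2     2     3     3     4     4     5     5     6     6     7     7     8     8     9     9
          3     1     1     2     3     4     5     7     8    10    12    14    16    19    21    24    27    30    33

33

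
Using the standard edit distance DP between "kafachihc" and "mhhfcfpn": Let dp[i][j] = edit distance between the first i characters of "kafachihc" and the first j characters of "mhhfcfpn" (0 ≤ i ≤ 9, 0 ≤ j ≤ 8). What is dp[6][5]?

   ''  m  h  h  f  c  f  p  n
''  0  1  2  3  4  5  6  7  8
 k  1  1  2  3  4  5  6  7  8
 a  2  2  2  3  4  5  6  7  8
 f  3  3  3  3  3  4  5  6  7
 a  4  4  4  4  4  4  5  6  7
 c  5  5  5  5  5  4  5  6  7
 h  6  6  5  5  6  5  5  6  7
 i  7  7  6  6  6  6  6  6  7
 h  8  8  7  6  7  7  7  7  7
 c  9  9  8  7  7  7  8  8  8

5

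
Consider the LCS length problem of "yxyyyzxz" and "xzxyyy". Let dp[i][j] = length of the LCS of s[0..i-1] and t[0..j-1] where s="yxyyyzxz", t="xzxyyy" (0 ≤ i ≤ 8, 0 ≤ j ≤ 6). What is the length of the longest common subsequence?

4

   ''  x  z  x  y  y  y
''  0  0  0  0  0  0  0
 y  0  0  0  0  1  1  1
 x  0  1  1  1  1  1  1
 y  0  1  1  1  2  2  2
 y  0  1  1  1  2  3  3
 y  0  1  1  1  2  3  4
 z  0  1  2  2  2  3  4
 x  0  1  2  3  3  3  4
 z  0  1  2  3  3  3  4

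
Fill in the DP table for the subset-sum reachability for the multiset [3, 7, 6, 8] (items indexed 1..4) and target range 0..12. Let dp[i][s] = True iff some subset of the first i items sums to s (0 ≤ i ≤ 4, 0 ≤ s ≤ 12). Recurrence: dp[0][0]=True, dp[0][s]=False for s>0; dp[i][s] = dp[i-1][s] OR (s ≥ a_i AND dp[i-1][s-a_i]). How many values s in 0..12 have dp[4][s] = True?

i\s   0   1   2   3   4   5   6   7   8   9  10  11  12
  0   T   F   F   F   F   F   F   F   F   F   F   F   F
  1   T   F   F   T   F   F   F   F   F   F   F   F   F
  2   T   F   F   T   F   F   F   T   F   F   T   F   F
  3   T   F   F   T   F   F   T   T   F   T   T   F   F
  4   T   F   F   T   F   F   T   T   T   T   T   T   F

8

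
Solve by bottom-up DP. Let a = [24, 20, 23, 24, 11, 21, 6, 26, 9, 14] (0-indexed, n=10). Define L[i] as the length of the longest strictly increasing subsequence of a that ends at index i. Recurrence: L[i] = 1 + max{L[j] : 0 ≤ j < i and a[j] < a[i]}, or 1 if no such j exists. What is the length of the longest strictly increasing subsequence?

4

   i    0    1    2    3    4    5    6    7    8    9
a[i]   24   20   23   24   11   21    6   26    9   14
L[i]    1    1    2    3    1    2    1    4    2    3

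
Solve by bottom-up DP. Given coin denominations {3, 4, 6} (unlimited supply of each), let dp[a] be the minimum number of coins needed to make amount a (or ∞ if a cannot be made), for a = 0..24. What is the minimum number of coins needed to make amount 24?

 a  0  1  2  3  4  5  6  7  8  9 10 11 12 13 14 15 16 17 18 19 20 21 22 23 24
dp  0  -  -  1  1  -  1  2  2  2  2  3  2  3  3  3  3  4  3  4  4  4  4  5  4
(- denotes ∞ / unreachable)

4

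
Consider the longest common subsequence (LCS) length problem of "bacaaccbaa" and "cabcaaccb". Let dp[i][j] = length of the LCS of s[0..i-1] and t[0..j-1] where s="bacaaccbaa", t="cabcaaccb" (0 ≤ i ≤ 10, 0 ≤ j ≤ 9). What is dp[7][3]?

2

   ''  c  a  b  c  a  a  c  c  b
''  0  0  0  0  0  0  0  0  0  0
 b  0  0  0  1  1  1  1  1  1  1
 a  0  0  1  1  1  2  2  2  2  2
 c  0  1  1  1  2  2  2  3  3  3
 a  0  1  2  2  2  3  3  3  3  3
 a  0  1  2  2  2  3  4  4  4  4
 c  0  1  2  2  3  3  4  5  5  5
 c  0  1  2  2  3  3  4  5  6  6
 b  0  1  2  3  3  3  4  5  6  7
 a  0  1  2  3  3  4  4  5  6  7
 a  0  1  2  3  3  4  5  5  6  7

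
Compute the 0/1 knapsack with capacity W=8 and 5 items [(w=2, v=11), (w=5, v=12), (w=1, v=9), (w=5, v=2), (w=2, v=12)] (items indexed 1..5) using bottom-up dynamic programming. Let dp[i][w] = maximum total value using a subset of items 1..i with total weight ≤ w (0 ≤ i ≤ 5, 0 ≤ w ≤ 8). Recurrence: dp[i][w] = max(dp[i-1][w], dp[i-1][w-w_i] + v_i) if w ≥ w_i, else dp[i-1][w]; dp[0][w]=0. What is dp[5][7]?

32

i\w   0   1   2   3   4   5   6   7   8
  0   0   0   0   0   0   0   0   0   0
  1   0   0  11  11  11  11  11  11  11
  2   0   0  11  11  11  12  12  23  23
  3   0   9  11  20  20  20  21  23  32
  4   0   9  11  20  20  20  21  23  32
  5   0   9  12  21  23  32  32  32  33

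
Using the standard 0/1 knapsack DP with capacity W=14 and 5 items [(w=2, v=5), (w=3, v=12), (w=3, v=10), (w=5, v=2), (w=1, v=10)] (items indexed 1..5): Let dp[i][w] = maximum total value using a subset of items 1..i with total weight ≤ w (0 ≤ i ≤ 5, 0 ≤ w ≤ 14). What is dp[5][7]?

32

i\w   0   1   2   3   4   5   6   7   8   9  10  11  12  13  14
  0   0   0   0   0   0   0   0   0   0   0   0   0   0   0   0
  1   0   0   5   5   5   5   5   5   5   5   5   5   5   5   5
  2   0   0   5  12  12  17  17  17  17  17  17  17  17  17  17
  3   0   0   5  12  12  17  22  22  27  27  27  27  27  27  27
  4   0   0   5  12  12  17  22  22  27  27  27  27  27  29  29
  5   0  10  10  15  22  22  27  32  32  37  37  37  37  37  39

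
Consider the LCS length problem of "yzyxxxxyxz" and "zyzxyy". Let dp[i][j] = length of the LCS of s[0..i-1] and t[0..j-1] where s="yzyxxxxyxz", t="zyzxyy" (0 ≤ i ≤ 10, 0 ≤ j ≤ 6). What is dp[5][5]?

3

   ''  z  y  z  x  y  y
''  0  0  0  0  0  0  0
 y  0  0  1  1  1  1  1
 z  0  1  1  2  2  2  2
 y  0  1  2  2  2  3  3
 x  0  1  2  2  3  3  3
 x  0  1  2  2  3  3  3
 x  0  1  2  2  3  3  3
 x  0  1  2  2  3  3  3
 y  0  1  2  2  3  4  4
 x  0  1  2  2  3  4  4
 z  0  1  2  3  3  4  4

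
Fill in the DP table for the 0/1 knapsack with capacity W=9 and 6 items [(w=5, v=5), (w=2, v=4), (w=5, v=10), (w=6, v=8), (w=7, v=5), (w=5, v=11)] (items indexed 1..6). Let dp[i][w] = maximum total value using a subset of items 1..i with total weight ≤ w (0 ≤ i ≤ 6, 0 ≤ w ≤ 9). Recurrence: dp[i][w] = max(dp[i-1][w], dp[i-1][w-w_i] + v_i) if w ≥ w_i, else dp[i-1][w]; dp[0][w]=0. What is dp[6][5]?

i\w   0   1   2   3   4   5   6   7   8   9
  0   0   0   0   0   0   0   0   0   0   0
  1   0   0   0   0   0   5   5   5   5   5
  2   0   0   4   4   4   5   5   9   9   9
  3   0   0   4   4   4  10  10  14  14  14
  4   0   0   4   4   4  10  10  14  14  14
  5   0   0   4   4   4  10  10  14  14  14
  6   0   0   4   4   4  11  11  15  15  15

11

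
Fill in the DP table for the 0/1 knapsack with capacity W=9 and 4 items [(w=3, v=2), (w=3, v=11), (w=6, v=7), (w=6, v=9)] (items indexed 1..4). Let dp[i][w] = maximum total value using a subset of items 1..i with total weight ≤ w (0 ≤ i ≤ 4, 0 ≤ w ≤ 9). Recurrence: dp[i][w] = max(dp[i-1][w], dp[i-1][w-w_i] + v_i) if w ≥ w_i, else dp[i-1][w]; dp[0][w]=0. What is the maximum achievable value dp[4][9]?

20

i\w   0   1   2   3   4   5   6   7   8   9
  0   0   0   0   0   0   0   0   0   0   0
  1   0   0   0   2   2   2   2   2   2   2
  2   0   0   0  11  11  11  13  13  13  13
  3   0   0   0  11  11  11  13  13  13  18
  4   0   0   0  11  11  11  13  13  13  20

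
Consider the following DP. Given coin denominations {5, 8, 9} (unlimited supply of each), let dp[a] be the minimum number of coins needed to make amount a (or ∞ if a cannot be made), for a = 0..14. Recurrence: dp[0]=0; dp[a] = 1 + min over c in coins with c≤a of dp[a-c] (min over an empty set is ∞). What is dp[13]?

2

 a  0  1  2  3  4  5  6  7  8  9 10 11 12 13 14
dp  0  -  -  -  -  1  -  -  1  1  2  -  -  2  2
(- denotes ∞ / unreachable)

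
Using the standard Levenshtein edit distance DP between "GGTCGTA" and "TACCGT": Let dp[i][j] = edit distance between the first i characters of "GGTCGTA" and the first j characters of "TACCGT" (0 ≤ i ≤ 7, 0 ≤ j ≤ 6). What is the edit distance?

   ''  T  A  C  C  G  T
''  0  1  2  3  4  5  6
 G  1  1  2  3  4  4  5
 G  2  2  2  3  4  4  5
 T  3  2  3  3  4  5  4
 C  4  3  3  3  3  4  5
 G  5  4  4  4  4  3  4
 T  6  5  5  5  5  4  3
 A  7  6  5  6  6  5  4

4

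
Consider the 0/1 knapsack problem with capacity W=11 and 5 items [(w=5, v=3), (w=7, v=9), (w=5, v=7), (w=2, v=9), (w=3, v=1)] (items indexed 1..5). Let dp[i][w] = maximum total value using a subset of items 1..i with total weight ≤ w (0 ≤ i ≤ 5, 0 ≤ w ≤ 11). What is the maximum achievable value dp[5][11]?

18

i\w   0   1   2   3   4   5   6   7   8   9  10  11
  0   0   0   0   0   0   0   0   0   0   0   0   0
  1   0   0   0   0   0   3   3   3   3   3   3   3
  2   0   0   0   0   0   3   3   9   9   9   9   9
  3   0   0   0   0   0   7   7   9   9   9  10  10
  4   0   0   9   9   9   9   9  16  16  18  18  18
  5   0   0   9   9   9  10  10  16  16  18  18  18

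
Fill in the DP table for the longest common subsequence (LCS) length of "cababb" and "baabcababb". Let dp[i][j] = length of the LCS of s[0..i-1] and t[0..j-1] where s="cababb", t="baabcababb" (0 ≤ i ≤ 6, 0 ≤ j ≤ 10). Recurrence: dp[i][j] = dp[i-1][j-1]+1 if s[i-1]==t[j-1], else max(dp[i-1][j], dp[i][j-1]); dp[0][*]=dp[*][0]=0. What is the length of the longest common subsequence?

6

   ''  b  a  a  b  c  a  b  a  b  b
''  0  0  0  0  0  0  0  0  0  0  0
 c  0  0  0  0  0  1  1  1  1  1  1
 a  0  0  1  1  1  1  2  2  2  2  2
 b  0  1  1  1  2  2  2  3  3  3  3
 a  0  1  2  2  2  2  3  3  4  4  4
 b  0  1  2  2  3  3  3  4  4  5  5
 b  0  1  2  2  3  3  3  4  4  5  6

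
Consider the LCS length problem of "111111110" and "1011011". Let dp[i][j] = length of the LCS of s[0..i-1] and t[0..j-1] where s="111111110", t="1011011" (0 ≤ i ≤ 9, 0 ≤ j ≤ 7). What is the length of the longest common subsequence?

5

   ''  1  0  1  1  0  1  1
''  0  0  0  0  0  0  0  0
 1  0  1  1  1  1  1  1  1
 1  0  1  1  2  2  2  2  2
 1  0  1  1  2  3  3  3  3
 1  0  1  1  2  3  3  4  4
 1  0  1  1  2  3  3  4  5
 1  0  1  1  2  3  3  4  5
 1  0  1  1  2  3  3  4  5
 1  0  1  1  2  3  3  4  5
 0  0  1  2  2  3  4  4  5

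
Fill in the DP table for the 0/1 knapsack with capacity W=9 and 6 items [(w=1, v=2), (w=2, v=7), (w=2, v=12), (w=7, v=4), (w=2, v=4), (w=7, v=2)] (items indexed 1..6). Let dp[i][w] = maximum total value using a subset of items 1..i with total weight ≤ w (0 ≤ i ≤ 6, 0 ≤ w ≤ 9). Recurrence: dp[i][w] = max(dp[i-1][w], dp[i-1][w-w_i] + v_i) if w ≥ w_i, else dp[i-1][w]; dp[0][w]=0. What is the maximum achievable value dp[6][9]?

i\w   0   1   2   3   4   5   6   7   8   9
  0   0   0   0   0   0   0   0   0   0   0
  1   0   2   2   2   2   2   2   2   2   2
  2   0   2   7   9   9   9   9   9   9   9
  3   0   2  12  14  19  21  21  21  21  21
  4   0   2  12  14  19  21  21  21  21  21
  5   0   2  12  14  19  21  23  25  25  25
  6   0   2  12  14  19  21  23  25  25  25

25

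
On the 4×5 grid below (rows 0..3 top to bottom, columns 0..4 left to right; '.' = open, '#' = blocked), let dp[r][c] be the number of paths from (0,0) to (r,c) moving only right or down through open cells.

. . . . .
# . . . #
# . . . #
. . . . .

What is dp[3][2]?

r\c   0   1   2   3   4
  0   1   1   1   1   1
  1   0   1   2   3   0
  2   0   1   3   6   0
  3   0   1   4  10  10

4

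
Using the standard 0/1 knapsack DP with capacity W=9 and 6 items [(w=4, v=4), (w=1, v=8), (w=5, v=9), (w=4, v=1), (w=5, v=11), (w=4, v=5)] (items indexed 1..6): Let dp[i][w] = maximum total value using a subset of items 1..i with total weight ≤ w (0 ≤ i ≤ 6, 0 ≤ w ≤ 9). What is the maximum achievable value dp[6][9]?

19

i\w   0   1   2   3   4   5   6   7   8   9
  0   0   0   0   0   0   0   0   0   0   0
  1   0   0   0   0   4   4   4   4   4   4
  2   0   8   8   8   8  12  12  12  12  12
  3   0   8   8   8   8  12  17  17  17  17
  4   0   8   8   8   8  12  17  17  17  17
  5   0   8   8   8   8  12  19  19  19  19
  6   0   8   8   8   8  13  19  19  19  19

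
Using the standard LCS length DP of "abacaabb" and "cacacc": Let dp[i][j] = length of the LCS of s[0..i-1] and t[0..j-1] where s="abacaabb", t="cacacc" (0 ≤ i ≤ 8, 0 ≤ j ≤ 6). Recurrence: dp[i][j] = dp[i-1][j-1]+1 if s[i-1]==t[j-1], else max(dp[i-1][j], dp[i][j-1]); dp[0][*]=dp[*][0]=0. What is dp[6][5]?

   ''  c  a  c  a  c  c
''  0  0  0  0  0  0  0
 a  0  0  1  1  1  1  1
 b  0  0  1  1  1  1  1
 a  0  0  1  1  2  2  2
 c  0  1  1  2  2  3  3
 a  0  1  2  2  3  3  3
 a  0  1  2  2  3  3  3
 b  0  1  2  2  3  3  3
 b  0  1  2  2  3  3  3

3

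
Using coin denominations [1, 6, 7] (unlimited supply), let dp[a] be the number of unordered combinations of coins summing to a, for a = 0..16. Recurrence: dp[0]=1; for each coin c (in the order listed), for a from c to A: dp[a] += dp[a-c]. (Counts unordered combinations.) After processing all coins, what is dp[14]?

6

after  coin     0     1     2     3     4     5     6     7     8     9    10    11    12    13    14    15    16
          1     1     1     1     1     1     1     1     1     1     1     1     1     1     1     1     1     1
          6     1     1     1     1     1     1     2     2     2     2     2     2     3     3     3     3     3
          7     1     1     1     1     1     1     2     3     3     3     3     3     4     5     6     6     6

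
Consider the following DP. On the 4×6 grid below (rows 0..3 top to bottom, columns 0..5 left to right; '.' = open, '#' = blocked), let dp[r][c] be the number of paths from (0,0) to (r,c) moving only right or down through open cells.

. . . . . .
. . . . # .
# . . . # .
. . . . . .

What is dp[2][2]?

5

r\c   0   1   2   3   4   5
  0   1   1   1   1   1   1
  1   1   2   3   4   0   1
  2   0   2   5   9   0   1
  3   0   2   7  16  16  17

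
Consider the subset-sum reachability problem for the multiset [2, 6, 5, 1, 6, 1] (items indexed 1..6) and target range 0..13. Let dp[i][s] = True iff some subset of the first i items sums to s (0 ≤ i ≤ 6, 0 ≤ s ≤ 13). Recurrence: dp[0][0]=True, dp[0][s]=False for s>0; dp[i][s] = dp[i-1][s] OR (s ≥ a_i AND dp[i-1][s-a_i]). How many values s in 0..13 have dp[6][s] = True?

i\s   0   1   2   3   4   5   6   7   8   9  10  11  12  13
  0   T   F   F   F   F   F   F   F   F   F   F   F   F   F
  1   T   F   T   F   F   F   F   F   F   F   F   F   F   F
  2   T   F   T   F   F   F   T   F   T   F   F   F   F   F
  3   T   F   T   F   F   T   T   T   T   F   F   T   F   T
  4   T   T   T   T   F   T   T   T   T   T   F   T   T   T
  5   T   T   T   T   F   T   T   T   T   T   F   T   T   T
  6   T   T   T   T   T   T   T   T   T   T   T   T   T   T

14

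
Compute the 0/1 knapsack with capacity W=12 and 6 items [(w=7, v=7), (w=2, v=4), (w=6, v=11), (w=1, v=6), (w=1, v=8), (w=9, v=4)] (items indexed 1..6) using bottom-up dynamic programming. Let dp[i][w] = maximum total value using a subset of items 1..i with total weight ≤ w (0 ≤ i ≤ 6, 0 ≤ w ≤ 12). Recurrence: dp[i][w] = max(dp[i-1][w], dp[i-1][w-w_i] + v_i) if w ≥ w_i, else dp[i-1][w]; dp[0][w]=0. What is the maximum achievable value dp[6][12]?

i\w   0   1   2   3   4   5   6   7   8   9  10  11  12
  0   0   0   0   0   0   0   0   0   0   0   0   0   0
  1   0   0   0   0   0   0   0   7   7   7   7   7   7
  2   0   0   4   4   4   4   4   7   7  11  11  11  11
  3   0   0   4   4   4   4  11  11  15  15  15  15  15
  4   0   6   6  10  10  10  11  17  17  21  21  21  21
  5   0   8  14  14  18  18  18  19  25  25  29  29  29
  6   0   8  14  14  18  18  18  19  25  25  29  29  29

29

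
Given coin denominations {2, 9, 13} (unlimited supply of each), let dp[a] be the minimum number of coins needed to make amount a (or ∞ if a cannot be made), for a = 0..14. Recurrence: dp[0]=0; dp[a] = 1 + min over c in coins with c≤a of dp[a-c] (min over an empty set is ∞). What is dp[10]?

5

 a  0  1  2  3  4  5  6  7  8  9 10 11 12 13 14
dp  0  -  1  -  2  -  3  -  4  1  5  2  6  1  7
(- denotes ∞ / unreachable)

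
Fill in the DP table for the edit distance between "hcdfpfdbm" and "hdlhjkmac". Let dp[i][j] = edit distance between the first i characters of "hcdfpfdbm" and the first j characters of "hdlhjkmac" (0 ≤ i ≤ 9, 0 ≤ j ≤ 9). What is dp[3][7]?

   ''  h  d  l  h  j  k  m  a  c
''  0  1  2  3  4  5  6  7  8  9
 h  1  0  1  2  3  4  5  6  7  8
 c  2  1  1  2  3  4  5  6  7  7
 d  3  2  1  2  3  4  5  6  7  8
 f  4  3  2  2  3  4  5  6  7  8
 p  5  4  3  3  3  4  5  6  7  8
 f  6  5  4  4  4  4  5  6  7  8
 d  7  6  5  5  5  5  5  6  7  8
 b  8  7  6  6  6  6  6  6  7  8
 m  9  8  7  7  7  7  7  6  7  8

6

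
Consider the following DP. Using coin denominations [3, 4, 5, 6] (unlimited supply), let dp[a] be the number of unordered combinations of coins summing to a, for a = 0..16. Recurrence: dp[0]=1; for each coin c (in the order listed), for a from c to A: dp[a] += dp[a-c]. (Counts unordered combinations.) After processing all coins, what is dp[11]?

3

after  coin     0     1     2     3     4     5     6     7     8     9    10    11    12    13    14    15    16
          3     1     0     0     1     0     0     1     0     0     1     0     0     1     0     0     1     0
          4     1     0     0     1     1     0     1     1     1     1     1     1     2     1     1     2     2
          5     1     0     0     1     1     1     1     1     2     2     2     2     3     3     3     4     4
          6     1     0     0     1     1     1     2     1     2     3     3     3     5     4     5     7     7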